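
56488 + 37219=93707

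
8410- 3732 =4678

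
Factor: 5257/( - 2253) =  - 7/3 = - 3^(- 1)*7^1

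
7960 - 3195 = 4765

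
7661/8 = 7661/8 = 957.62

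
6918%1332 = 258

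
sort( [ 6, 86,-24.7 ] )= [-24.7, 6,86]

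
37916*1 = 37916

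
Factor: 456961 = 43^1*10627^1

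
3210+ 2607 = 5817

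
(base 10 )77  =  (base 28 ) 2l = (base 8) 115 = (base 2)1001101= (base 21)3E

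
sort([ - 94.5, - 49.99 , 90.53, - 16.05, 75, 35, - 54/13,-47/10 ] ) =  [ - 94.5, -49.99, - 16.05, - 47/10, - 54/13, 35,  75 , 90.53 ] 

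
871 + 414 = 1285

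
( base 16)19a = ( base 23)hj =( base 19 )12B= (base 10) 410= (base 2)110011010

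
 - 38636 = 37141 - 75777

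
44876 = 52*863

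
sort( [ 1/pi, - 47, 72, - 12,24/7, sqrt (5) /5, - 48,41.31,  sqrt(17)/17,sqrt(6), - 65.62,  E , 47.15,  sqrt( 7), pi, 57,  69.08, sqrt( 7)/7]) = [ - 65.62 ,- 48, - 47, - 12,  sqrt( 17 ) /17,  1/pi, sqrt(7) /7,sqrt( 5)/5,  sqrt( 6 ), sqrt (7),E  ,  pi, 24/7, 41.31, 47.15,  57,69.08,72]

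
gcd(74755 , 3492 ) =1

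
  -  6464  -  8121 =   -  14585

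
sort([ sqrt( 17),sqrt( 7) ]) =[ sqrt( 7), sqrt ( 17 )]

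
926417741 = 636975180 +289442561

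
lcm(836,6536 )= 71896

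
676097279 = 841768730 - 165671451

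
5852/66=88+ 2/3=88.67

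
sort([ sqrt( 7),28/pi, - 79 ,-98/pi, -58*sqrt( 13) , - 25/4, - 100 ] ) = [-58*sqrt( 13 ),-100, - 79, - 98/pi,-25/4, sqrt( 7), 28/pi]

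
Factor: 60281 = 13^1 * 4637^1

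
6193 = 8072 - 1879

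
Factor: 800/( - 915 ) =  - 2^5*3^( - 1)*5^1  *61^( - 1) = - 160/183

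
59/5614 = 59/5614 = 0.01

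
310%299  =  11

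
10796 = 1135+9661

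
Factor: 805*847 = 681835 = 5^1*7^2*11^2*23^1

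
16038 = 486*33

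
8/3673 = 8/3673= 0.00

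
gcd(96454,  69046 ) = 2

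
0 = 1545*0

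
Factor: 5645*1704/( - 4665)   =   - 2^3*71^1*311^(- 1)*1129^1 = - 641272/311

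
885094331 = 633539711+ 251554620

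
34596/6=5766 = 5766.00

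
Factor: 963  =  3^2 *107^1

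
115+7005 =7120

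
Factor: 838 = 2^1*419^1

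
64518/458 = 32259/229 = 140.87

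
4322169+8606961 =12929130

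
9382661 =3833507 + 5549154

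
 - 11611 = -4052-7559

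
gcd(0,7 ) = 7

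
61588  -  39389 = 22199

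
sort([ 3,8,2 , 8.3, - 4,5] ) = [- 4, 2,3,5,8,8.3] 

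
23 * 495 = 11385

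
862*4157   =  3583334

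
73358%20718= 11204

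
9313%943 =826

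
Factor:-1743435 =-3^2* 5^1*17^1*43^1*53^1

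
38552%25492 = 13060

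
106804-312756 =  -205952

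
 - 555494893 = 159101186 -714596079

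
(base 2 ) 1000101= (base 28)2d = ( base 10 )69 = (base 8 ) 105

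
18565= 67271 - 48706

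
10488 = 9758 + 730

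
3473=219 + 3254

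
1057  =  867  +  190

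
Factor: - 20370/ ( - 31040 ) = 2^( - 5)*3^1* 7^1  =  21/32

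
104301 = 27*3863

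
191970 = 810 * 237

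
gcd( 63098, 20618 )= 2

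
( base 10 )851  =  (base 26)16J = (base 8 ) 1523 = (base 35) OB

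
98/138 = 49/69 = 0.71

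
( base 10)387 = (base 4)12003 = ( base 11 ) 322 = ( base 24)G3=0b110000011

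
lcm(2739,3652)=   10956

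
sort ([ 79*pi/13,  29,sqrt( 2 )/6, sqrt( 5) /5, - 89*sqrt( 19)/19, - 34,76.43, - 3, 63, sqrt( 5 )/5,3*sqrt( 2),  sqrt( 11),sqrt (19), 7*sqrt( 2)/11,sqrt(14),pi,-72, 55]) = [  -  72, - 34, - 89*sqrt( 19)/19, - 3, sqrt(2)/6, sqrt( 5)/5, sqrt (5)/5 , 7*sqrt(2)/11, pi, sqrt( 11),  sqrt (14), 3*sqrt(2 ), sqrt( 19), 79* pi/13,29, 55, 63 , 76.43]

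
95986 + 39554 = 135540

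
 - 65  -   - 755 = 690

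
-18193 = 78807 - 97000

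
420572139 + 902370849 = 1322942988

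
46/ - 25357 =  - 1+25311/25357 = - 0.00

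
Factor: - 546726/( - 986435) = 2^1* 3^1* 5^(-1)*29^( - 1 )*6803^ (-1 )*91121^1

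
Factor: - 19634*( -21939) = 2^1*3^1*71^1*103^1*9817^1=   430750326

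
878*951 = 834978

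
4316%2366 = 1950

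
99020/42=49510/21 =2357.62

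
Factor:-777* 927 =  - 720279 = -3^3*7^1*37^1 * 103^1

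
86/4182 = 43/2091 = 0.02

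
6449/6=1074 + 5/6=1074.83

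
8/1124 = 2/281 = 0.01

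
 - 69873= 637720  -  707593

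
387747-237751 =149996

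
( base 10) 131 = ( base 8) 203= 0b10000011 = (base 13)A1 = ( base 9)155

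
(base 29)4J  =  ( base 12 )b3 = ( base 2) 10000111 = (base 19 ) 72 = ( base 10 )135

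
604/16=151/4= 37.75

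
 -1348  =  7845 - 9193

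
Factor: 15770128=2^4*11^1*89603^1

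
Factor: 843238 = 2^1*11^1*38329^1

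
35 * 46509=1627815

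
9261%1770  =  411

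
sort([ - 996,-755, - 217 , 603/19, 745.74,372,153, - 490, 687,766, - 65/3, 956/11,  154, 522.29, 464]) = [-996 ,-755, - 490, - 217,-65/3, 603/19, 956/11, 153,154,  372, 464,522.29,  687, 745.74, 766] 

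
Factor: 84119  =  7^1*61^1 * 197^1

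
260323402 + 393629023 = 653952425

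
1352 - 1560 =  - 208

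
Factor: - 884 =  - 2^2*13^1*17^1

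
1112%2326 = 1112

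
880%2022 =880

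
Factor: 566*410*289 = 2^2 * 5^1*17^2 * 41^1*283^1 = 67065340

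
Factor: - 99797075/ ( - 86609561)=5^2*7^2*41^1*163^( -1)* 1987^1*531347^ ( - 1 )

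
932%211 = 88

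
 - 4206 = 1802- 6008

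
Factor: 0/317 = 0 = 0^1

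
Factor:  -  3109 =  - 3109^1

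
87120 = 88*990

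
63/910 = 9/130 = 0.07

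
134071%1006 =273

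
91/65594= 91/65594 =0.00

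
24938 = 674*37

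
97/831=97/831 = 0.12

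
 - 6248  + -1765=  -  8013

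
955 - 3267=-2312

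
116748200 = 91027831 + 25720369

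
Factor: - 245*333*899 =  - 73344915 = - 3^2 * 5^1*7^2 * 29^1*31^1*37^1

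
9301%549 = 517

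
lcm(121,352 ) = 3872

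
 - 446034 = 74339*(- 6 ) 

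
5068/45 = 5068/45 =112.62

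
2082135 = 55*37857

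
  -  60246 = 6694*( - 9)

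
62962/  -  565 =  - 62962/565  =  - 111.44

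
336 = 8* 42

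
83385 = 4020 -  -79365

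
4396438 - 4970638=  - 574200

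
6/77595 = 2/25865 =0.00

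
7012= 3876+3136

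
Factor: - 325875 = - 3^1*5^3*11^1*79^1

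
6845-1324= 5521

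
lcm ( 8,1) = 8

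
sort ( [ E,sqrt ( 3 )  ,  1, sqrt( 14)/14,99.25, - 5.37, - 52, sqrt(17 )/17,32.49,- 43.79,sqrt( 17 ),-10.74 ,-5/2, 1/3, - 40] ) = [-52, - 43.79, -40, - 10.74 , - 5.37, - 5/2, sqrt (17 ) /17, sqrt( 14 )/14, 1/3, 1 , sqrt( 3), E,  sqrt( 17), 32.49, 99.25 ]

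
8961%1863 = 1509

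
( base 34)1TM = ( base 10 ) 2164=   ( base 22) 4a8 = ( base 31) 27P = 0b100001110100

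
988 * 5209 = 5146492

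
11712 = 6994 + 4718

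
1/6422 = 1/6422 = 0.00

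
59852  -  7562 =52290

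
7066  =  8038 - 972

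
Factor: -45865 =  - 5^1*9173^1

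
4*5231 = 20924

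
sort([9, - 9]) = [ - 9, 9]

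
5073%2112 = 849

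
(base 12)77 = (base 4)1123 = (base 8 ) 133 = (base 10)91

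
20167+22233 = 42400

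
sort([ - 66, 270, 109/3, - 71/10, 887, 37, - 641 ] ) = [-641, -66,- 71/10,109/3,  37, 270, 887 ]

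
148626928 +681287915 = 829914843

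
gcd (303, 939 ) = 3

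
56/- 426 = -28/213 = - 0.13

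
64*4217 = 269888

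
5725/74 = 5725/74 = 77.36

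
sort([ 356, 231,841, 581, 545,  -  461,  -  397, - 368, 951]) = [ - 461, - 397,-368,231, 356,545, 581, 841,951]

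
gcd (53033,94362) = 1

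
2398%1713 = 685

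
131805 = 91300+40505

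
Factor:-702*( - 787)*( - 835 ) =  - 461315790 = - 2^1*3^3*5^1*13^1*167^1*787^1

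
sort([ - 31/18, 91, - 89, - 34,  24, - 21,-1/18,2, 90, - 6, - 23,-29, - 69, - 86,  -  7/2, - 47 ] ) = [  -  89,- 86, - 69, - 47, - 34,  -  29, - 23, - 21, -6, - 7/2, - 31/18, - 1/18,  2,24,  90, 91 ]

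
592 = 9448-8856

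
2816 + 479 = 3295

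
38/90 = 19/45 = 0.42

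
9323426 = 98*95137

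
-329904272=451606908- 781511180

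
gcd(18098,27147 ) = 9049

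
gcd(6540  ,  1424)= 4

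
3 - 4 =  - 1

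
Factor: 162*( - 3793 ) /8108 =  - 2^ ( - 1 )*3^4*2027^(  -  1) * 3793^1 = - 307233/4054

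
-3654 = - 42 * 87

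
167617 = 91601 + 76016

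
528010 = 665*794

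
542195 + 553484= 1095679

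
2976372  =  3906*762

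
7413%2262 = 627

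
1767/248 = 57/8 = 7.12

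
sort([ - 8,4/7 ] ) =[ - 8, 4/7]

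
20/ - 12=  -2 + 1/3 = - 1.67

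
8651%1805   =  1431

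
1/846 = 1/846 = 0.00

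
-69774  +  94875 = 25101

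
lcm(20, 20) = 20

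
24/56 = 3/7  =  0.43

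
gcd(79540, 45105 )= 485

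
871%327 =217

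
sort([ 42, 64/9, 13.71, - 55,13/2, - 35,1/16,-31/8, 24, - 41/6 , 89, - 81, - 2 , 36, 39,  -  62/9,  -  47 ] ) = [ - 81, - 55, - 47,  -  35 , - 62/9  , - 41/6,- 31/8,  -  2,  1/16,13/2, 64/9,13.71,24, 36,39  ,  42  ,  89] 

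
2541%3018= 2541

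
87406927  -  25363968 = 62042959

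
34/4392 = 17/2196 = 0.01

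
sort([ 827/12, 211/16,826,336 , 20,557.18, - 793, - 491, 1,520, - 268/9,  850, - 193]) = [  -  793,-491, - 193, - 268/9,1,211/16,20,827/12 , 336,520,557.18, 826,850]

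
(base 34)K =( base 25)K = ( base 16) 14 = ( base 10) 20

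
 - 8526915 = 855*(-9973) 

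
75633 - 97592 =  - 21959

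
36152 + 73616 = 109768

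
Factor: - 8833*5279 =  - 46629407 = - 11^2* 73^1 * 5279^1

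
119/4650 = 119/4650 = 0.03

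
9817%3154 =355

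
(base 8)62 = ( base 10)50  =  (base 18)2E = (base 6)122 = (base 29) 1l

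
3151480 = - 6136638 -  -9288118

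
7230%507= 132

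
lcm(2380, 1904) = 9520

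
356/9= 39  +  5/9= 39.56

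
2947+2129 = 5076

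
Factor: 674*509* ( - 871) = -298810486 = - 2^1*13^1 * 67^1*337^1*509^1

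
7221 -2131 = 5090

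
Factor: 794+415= 3^1 *13^1*31^1 = 1209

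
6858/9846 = 381/547 = 0.70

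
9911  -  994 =8917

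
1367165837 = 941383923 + 425781914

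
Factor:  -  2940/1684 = -3^1*5^1*7^2*421^ (  -  1) = -735/421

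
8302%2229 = 1615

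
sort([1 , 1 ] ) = [1,  1 ] 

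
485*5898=2860530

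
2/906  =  1/453 = 0.00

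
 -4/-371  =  4/371= 0.01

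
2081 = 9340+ - 7259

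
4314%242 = 200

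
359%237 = 122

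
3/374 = 3/374 = 0.01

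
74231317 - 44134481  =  30096836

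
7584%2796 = 1992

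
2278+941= 3219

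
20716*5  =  103580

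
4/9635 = 4/9635  =  0.00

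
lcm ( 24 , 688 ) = 2064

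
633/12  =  211/4 = 52.75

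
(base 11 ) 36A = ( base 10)439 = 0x1B7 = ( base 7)1165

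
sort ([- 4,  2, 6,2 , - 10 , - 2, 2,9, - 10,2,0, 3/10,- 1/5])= [ - 10 , - 10, - 4, - 2,-1/5, 0, 3/10,2,2, 2,2, 6,9]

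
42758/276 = 21379/138  =  154.92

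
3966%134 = 80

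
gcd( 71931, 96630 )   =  3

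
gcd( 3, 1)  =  1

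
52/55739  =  52/55739 = 0.00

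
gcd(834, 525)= 3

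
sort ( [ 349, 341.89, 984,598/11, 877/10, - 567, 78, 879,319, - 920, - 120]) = [ - 920,-567, - 120, 598/11, 78, 877/10,  319,341.89, 349,879 , 984]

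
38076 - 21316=16760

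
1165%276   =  61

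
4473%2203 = 67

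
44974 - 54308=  - 9334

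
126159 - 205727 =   -  79568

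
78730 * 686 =54008780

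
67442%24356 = 18730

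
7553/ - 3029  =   - 3 + 118/233 =- 2.49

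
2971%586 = 41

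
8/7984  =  1/998 = 0.00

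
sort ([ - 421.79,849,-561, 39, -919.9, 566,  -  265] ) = [ - 919.9,-561, -421.79, - 265, 39, 566, 849] 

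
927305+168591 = 1095896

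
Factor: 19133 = 19^2 * 53^1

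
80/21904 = 5/1369 = 0.00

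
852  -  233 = 619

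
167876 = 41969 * 4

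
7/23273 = 7/23273 = 0.00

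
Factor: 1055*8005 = 8445275 = 5^2*211^1* 1601^1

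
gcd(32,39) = 1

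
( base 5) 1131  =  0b10100110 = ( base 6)434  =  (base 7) 325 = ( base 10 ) 166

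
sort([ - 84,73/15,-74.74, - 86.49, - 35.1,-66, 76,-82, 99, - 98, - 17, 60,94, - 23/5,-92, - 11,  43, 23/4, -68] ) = [-98, - 92,-86.49,  -  84, -82,- 74.74, -68, - 66, - 35.1, - 17,-11, - 23/5,73/15, 23/4 , 43, 60,76,94, 99]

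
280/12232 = 35/1529 = 0.02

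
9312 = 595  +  8717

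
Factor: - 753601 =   -  107^1*7043^1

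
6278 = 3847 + 2431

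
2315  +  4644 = 6959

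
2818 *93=262074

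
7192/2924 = 2 + 336/731 =2.46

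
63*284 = 17892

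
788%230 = 98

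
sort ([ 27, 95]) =[27, 95]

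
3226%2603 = 623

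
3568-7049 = -3481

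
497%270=227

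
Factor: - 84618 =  - 2^1*3^3*1567^1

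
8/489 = 8/489=0.02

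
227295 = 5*45459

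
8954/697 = 12  +  590/697 =12.85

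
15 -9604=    - 9589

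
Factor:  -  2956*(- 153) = 452268 = 2^2 *3^2 * 17^1*739^1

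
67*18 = 1206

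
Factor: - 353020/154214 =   -  190/83 = - 2^1*5^1*19^1*83^(  -  1)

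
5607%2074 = 1459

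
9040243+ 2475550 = 11515793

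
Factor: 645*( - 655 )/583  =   - 3^1*5^2*11^( - 1 )*43^1*53^(-1 ) * 131^1 = -422475/583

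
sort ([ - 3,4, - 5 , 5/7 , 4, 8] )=[- 5,-3, 5/7 , 4,  4, 8 ]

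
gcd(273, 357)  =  21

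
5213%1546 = 575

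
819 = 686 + 133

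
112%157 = 112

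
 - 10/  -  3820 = 1/382 = 0.00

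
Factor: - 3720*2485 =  -2^3*3^1*5^2*7^1*31^1*71^1 = - 9244200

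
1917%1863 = 54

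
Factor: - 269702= - 2^1* 134851^1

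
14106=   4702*3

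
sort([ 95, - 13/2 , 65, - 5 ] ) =[ - 13/2, - 5, 65, 95 ]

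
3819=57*67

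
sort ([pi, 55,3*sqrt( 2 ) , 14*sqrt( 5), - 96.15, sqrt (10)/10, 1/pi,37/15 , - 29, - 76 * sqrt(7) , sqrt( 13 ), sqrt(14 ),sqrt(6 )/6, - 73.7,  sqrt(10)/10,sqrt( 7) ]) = [-76*sqrt( 7 ), - 96.15, - 73.7, -29, sqrt( 10 )/10,  sqrt( 10)/10, 1/pi, sqrt(6)/6,37/15,sqrt(7), pi,  sqrt( 13 ),  sqrt( 14) , 3*sqrt(2),14 *sqrt( 5), 55]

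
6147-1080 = 5067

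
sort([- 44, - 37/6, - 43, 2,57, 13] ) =[ - 44, - 43, -37/6, 2, 13,57 ]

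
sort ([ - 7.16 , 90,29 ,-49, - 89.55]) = [-89.55, - 49 , - 7.16 , 29,90 ]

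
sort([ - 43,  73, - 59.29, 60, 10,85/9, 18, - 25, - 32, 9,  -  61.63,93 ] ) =[-61.63 , - 59.29 ,-43, - 32,-25,  9,85/9,10,18,  60,73,93]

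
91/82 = 91/82 = 1.11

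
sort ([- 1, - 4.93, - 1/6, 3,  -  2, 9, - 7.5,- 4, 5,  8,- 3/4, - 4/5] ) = [  -  7.5,-4.93,-4,  -  2,- 1, - 4/5 ,  -  3/4,- 1/6, 3,  5, 8 , 9 ]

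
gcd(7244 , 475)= 1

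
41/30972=41/30972 = 0.00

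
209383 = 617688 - 408305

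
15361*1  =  15361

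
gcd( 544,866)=2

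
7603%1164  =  619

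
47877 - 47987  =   - 110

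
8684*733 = 6365372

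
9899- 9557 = 342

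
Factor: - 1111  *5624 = -6248264 = - 2^3*11^1*19^1*37^1*101^1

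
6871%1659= 235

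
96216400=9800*9818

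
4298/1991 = 2 + 316/1991 = 2.16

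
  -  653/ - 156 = 653/156 = 4.19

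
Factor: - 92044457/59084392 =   -  2^( - 3)*503^( - 1 )*14683^ ( - 1 )*92044457^1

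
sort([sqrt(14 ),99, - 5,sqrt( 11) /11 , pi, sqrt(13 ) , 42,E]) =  [- 5, sqrt( 11 ) /11,E, pi, sqrt( 13), sqrt(14 ),  42 , 99]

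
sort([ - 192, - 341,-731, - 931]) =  [ - 931, - 731 ,-341, - 192]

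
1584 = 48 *33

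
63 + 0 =63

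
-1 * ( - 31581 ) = 31581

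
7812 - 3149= 4663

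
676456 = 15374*44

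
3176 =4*794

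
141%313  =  141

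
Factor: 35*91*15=47775 =3^1*5^2*7^2*13^1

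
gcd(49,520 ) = 1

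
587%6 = 5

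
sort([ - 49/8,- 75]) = [ - 75,- 49/8]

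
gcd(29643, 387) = 3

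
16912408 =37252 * 454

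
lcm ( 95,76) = 380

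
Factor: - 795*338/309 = -89570/103 =- 2^1*5^1 * 13^2*53^1*103^( - 1 ) 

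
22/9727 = 22/9727 = 0.00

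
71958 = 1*71958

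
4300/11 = 4300/11  =  390.91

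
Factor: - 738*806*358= - 2^3*3^2*13^1*31^1*41^1*179^1 = -  212948424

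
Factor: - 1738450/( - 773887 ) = 2^1*5^2*7^1 * 797^( - 1 )*971^(-1)*4967^1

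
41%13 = 2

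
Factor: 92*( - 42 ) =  - 2^3*3^1*7^1*23^1 = - 3864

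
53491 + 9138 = 62629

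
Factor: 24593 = 24593^1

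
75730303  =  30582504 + 45147799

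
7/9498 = 7/9498 = 0.00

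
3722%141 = 56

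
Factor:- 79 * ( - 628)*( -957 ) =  - 2^2*3^1*11^1*29^1 * 79^1  *  157^1 = - 47478684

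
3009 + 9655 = 12664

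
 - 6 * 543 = -3258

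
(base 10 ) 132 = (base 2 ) 10000100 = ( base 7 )246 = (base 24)5c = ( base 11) 110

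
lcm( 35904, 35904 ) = 35904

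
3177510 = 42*75655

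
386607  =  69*5603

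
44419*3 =133257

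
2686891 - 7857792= - 5170901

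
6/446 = 3/223 = 0.01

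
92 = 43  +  49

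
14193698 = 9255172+4938526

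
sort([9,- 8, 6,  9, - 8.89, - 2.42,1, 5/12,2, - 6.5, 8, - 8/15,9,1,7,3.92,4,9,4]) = [ - 8.89, - 8, - 6.5, - 2.42, - 8/15,5/12,1,  1,2,3.92,4,  4, 6 , 7, 8 , 9,9, 9,9]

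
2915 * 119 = 346885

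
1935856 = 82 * 23608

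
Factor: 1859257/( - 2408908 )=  - 2^( - 2)*199^1*9343^1*602227^( - 1) 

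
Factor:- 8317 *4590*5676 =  - 216681470280  =  - 2^3*3^4*5^1*11^1*17^1*43^1*8317^1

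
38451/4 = 38451/4= 9612.75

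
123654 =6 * 20609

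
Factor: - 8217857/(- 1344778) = 2^( -1 )*379^1* 509^ ( - 1)*1321^ ( - 1)*21683^1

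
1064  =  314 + 750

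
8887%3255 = 2377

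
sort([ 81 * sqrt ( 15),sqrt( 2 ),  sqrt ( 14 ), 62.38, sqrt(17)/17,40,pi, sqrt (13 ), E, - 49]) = [  -  49, sqrt(17 ) /17,  sqrt(2 ),E, pi,sqrt(13),sqrt (14 ), 40, 62.38 , 81 * sqrt( 15)] 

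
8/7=8/7 =1.14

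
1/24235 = 1/24235 = 0.00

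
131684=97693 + 33991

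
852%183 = 120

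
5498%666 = 170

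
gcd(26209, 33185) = 1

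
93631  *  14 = 1310834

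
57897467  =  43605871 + 14291596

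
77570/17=4562 + 16/17  =  4562.94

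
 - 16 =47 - 63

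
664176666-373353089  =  290823577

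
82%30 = 22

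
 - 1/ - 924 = 1/924 =0.00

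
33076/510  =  64 + 218/255 = 64.85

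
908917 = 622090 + 286827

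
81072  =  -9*( - 9008 ) 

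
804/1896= 67/158 = 0.42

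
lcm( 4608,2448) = 78336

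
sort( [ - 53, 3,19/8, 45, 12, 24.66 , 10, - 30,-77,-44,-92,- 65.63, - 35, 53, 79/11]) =[ - 92,-77, - 65.63, - 53, - 44,-35,-30,  19/8,3, 79/11, 10 , 12, 24.66, 45,53] 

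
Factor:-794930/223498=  - 397465/111749 = -  5^1*11^( -1)*10159^( -1) * 79493^1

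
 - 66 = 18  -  84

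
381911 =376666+5245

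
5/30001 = 5/30001 =0.00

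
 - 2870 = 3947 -6817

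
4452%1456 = 84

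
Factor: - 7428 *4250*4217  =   - 133126473000 =-2^3*3^1*5^3*17^1*619^1 * 4217^1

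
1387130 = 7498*185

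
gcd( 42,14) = 14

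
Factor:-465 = - 3^1*5^1 * 31^1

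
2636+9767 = 12403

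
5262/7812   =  877/1302 =0.67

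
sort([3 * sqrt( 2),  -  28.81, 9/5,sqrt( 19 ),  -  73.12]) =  [ - 73.12,-28.81,9/5, 3*sqrt( 2 ), sqrt(19 ) ] 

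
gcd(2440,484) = 4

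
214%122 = 92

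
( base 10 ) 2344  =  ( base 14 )BD6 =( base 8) 4450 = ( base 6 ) 14504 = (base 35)1VY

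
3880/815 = 4 + 124/163 = 4.76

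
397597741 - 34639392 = 362958349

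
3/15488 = 3/15488 = 0.00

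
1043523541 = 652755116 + 390768425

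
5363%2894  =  2469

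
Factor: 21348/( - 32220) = - 5^( - 1 )*179^( - 1)*593^1 = -593/895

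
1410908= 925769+485139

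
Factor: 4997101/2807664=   2^ ( - 4 )*3^( - 1 )*29^(-1) *2017^( - 1)  *4997101^1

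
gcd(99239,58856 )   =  7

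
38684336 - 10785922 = 27898414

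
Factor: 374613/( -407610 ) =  - 193/210 = -2^(  -  1) * 3^( - 1) * 5^( - 1)*7^( - 1)*193^1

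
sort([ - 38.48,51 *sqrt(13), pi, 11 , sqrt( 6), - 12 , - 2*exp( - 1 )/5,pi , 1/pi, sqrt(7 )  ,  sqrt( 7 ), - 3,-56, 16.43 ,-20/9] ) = [ - 56 , - 38.48, - 12, - 3, - 20/9, - 2*exp ( - 1)/5, 1/pi,sqrt( 6), sqrt( 7), sqrt( 7),pi,pi,11, 16.43,51*sqrt( 13)]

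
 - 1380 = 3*( - 460)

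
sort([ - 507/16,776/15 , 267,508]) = [ - 507/16, 776/15,267,  508] 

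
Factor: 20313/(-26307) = -61/79 = -61^1*79^( - 1)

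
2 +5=7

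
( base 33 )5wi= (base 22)da7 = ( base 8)14567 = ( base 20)g5j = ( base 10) 6519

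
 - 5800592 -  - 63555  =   - 5737037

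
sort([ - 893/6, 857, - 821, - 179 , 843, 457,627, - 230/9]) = [ - 821, - 179, - 893/6 , -230/9,457,627,843,857]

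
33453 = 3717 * 9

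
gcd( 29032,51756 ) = 76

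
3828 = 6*638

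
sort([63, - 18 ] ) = [ -18, 63 ] 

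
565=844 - 279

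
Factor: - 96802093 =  - 19^1 * 47^1*108401^1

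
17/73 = 17/73 = 0.23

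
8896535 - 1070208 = 7826327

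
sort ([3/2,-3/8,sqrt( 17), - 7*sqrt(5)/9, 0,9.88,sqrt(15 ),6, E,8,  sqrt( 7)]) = [ - 7*sqrt(5) /9,  -  3/8, 0, 3/2,sqrt(7),E , sqrt(15), sqrt( 17) , 6,8,9.88]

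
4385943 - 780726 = 3605217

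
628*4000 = 2512000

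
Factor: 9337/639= 3^( - 2 )*71^(-1 )*9337^1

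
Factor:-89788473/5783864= - 2^( - 3)*3^3*251^1*13249^1*722983^( - 1 ) 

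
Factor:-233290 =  - 2^1*5^1*41^1*569^1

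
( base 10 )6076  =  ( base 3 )22100001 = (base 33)5J4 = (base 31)6a0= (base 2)1011110111100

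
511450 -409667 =101783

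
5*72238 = 361190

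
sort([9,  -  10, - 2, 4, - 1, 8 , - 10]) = [ - 10, - 10, - 2, - 1, 4, 8,9 ]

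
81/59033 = 81/59033 = 0.00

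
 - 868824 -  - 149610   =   - 719214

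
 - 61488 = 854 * (-72 )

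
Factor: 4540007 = 4540007^1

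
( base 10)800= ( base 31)pp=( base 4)30200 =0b1100100000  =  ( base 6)3412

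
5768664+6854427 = 12623091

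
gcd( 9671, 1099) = 1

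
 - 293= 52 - 345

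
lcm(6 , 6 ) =6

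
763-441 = 322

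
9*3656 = 32904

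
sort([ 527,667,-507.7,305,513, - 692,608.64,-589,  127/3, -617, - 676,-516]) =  [ - 692, -676, - 617 , - 589, - 516,-507.7, 127/3,305, 513,527,608.64  ,  667] 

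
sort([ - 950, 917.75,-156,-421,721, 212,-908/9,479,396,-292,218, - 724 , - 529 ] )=[-950 ,-724 ,-529, - 421, - 292, -156 , - 908/9,212,218, 396, 479 , 721,917.75]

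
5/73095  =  1/14619 = 0.00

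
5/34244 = 5/34244 =0.00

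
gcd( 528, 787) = 1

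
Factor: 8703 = 3^2*967^1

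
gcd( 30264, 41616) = 24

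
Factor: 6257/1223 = 1223^( - 1) * 6257^1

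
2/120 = 1/60 = 0.02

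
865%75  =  40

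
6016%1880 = 376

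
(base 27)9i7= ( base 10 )7054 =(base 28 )8rq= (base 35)5qj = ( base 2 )1101110001110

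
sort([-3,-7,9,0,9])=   [ - 7, - 3,0,9,9 ]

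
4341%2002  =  337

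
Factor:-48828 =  - 2^2*3^1 * 13^1*313^1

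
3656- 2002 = 1654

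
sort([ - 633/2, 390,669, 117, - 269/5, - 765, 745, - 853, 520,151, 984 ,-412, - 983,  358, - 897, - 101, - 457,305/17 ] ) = [ - 983,-897, - 853 , - 765, - 457, - 412, - 633/2 , - 101, - 269/5, 305/17,117, 151,358,390, 520,  669,745, 984]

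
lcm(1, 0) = 0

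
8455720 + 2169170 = 10624890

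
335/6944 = 335/6944 = 0.05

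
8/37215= 8/37215 = 0.00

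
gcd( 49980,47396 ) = 68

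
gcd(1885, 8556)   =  1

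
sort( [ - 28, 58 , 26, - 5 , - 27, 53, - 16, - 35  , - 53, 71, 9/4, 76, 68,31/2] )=[ - 53 ,-35, - 28, - 27, - 16, - 5,9/4,31/2, 26,53, 58,68 , 71,76] 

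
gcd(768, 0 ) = 768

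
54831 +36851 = 91682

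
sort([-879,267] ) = [-879 , 267] 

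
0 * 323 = 0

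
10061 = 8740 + 1321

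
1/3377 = 1/3377 =0.00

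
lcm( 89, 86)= 7654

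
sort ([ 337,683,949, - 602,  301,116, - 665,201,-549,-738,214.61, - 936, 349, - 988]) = [ - 988, - 936, - 738, - 665, - 602, - 549, 116, 201,214.61, 301,337,  349 , 683,949]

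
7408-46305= - 38897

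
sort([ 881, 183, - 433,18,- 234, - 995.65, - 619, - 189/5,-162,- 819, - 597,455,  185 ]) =[ - 995.65, - 819, - 619,-597, - 433, - 234, - 162, - 189/5,18,183, 185,455,881 ]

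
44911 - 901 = 44010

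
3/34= 3/34 = 0.09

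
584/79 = 584/79 = 7.39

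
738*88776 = 65516688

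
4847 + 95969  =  100816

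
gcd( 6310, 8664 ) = 2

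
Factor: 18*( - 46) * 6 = -4968 = -2^3*3^3*23^1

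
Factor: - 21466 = -2^1*10733^1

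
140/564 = 35/141 = 0.25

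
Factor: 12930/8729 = 2^1*3^1* 5^1*7^( - 1 )*29^( - 1)*43^( - 1)*431^1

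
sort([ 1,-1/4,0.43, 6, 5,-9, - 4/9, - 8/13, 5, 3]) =[ - 9, - 8/13, - 4/9, - 1/4, 0.43,1,3, 5,5 , 6] 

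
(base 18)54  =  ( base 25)3j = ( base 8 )136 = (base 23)42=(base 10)94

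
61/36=1 + 25/36  =  1.69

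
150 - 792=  - 642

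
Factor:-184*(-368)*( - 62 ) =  - 2^8*23^2 * 31^1=- 4198144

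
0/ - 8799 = 0/1=   - 0.00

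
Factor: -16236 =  - 2^2*3^2 * 11^1*41^1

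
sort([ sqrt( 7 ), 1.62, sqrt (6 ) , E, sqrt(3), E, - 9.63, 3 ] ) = [ - 9.63,  1.62, sqrt(3),sqrt( 6 ), sqrt(7), E, E, 3 ]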